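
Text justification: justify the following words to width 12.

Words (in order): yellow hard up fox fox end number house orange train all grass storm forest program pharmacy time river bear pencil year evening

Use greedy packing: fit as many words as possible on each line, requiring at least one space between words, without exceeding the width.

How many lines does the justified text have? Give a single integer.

Answer: 12

Derivation:
Line 1: ['yellow', 'hard'] (min_width=11, slack=1)
Line 2: ['up', 'fox', 'fox'] (min_width=10, slack=2)
Line 3: ['end', 'number'] (min_width=10, slack=2)
Line 4: ['house', 'orange'] (min_width=12, slack=0)
Line 5: ['train', 'all'] (min_width=9, slack=3)
Line 6: ['grass', 'storm'] (min_width=11, slack=1)
Line 7: ['forest'] (min_width=6, slack=6)
Line 8: ['program'] (min_width=7, slack=5)
Line 9: ['pharmacy'] (min_width=8, slack=4)
Line 10: ['time', 'river'] (min_width=10, slack=2)
Line 11: ['bear', 'pencil'] (min_width=11, slack=1)
Line 12: ['year', 'evening'] (min_width=12, slack=0)
Total lines: 12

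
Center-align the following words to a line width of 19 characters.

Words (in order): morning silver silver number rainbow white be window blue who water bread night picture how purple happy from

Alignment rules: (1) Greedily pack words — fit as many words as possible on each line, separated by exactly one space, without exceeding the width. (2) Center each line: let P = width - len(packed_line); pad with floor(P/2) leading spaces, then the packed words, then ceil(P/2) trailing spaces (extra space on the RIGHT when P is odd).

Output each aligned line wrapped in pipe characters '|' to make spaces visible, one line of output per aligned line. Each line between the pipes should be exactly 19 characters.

Answer: |  morning silver   |
|   silver number   |
| rainbow white be  |
|  window blue who  |
| water bread night |
|picture how purple |
|    happy from     |

Derivation:
Line 1: ['morning', 'silver'] (min_width=14, slack=5)
Line 2: ['silver', 'number'] (min_width=13, slack=6)
Line 3: ['rainbow', 'white', 'be'] (min_width=16, slack=3)
Line 4: ['window', 'blue', 'who'] (min_width=15, slack=4)
Line 5: ['water', 'bread', 'night'] (min_width=17, slack=2)
Line 6: ['picture', 'how', 'purple'] (min_width=18, slack=1)
Line 7: ['happy', 'from'] (min_width=10, slack=9)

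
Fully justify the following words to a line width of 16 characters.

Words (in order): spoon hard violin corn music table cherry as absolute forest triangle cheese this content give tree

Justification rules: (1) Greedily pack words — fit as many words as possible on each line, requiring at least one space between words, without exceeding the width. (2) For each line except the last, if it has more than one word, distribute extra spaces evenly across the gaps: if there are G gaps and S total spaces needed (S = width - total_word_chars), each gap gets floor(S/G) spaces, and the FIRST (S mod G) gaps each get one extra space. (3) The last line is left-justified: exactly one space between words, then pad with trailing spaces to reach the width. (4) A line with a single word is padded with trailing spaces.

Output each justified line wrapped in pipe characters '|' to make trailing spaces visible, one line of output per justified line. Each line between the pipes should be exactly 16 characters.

Answer: |spoon       hard|
|violin      corn|
|music      table|
|cherry        as|
|absolute  forest|
|triangle  cheese|
|this     content|
|give tree       |

Derivation:
Line 1: ['spoon', 'hard'] (min_width=10, slack=6)
Line 2: ['violin', 'corn'] (min_width=11, slack=5)
Line 3: ['music', 'table'] (min_width=11, slack=5)
Line 4: ['cherry', 'as'] (min_width=9, slack=7)
Line 5: ['absolute', 'forest'] (min_width=15, slack=1)
Line 6: ['triangle', 'cheese'] (min_width=15, slack=1)
Line 7: ['this', 'content'] (min_width=12, slack=4)
Line 8: ['give', 'tree'] (min_width=9, slack=7)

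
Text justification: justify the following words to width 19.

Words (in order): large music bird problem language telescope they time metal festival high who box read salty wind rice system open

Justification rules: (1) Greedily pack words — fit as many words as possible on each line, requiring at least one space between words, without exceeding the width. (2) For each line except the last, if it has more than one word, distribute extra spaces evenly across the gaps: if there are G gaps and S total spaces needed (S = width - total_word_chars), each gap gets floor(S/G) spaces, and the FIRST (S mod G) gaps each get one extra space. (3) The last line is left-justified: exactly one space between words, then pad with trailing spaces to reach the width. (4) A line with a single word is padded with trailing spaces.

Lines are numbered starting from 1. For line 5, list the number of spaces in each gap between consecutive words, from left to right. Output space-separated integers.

Answer: 2 1 1

Derivation:
Line 1: ['large', 'music', 'bird'] (min_width=16, slack=3)
Line 2: ['problem', 'language'] (min_width=16, slack=3)
Line 3: ['telescope', 'they', 'time'] (min_width=19, slack=0)
Line 4: ['metal', 'festival', 'high'] (min_width=19, slack=0)
Line 5: ['who', 'box', 'read', 'salty'] (min_width=18, slack=1)
Line 6: ['wind', 'rice', 'system'] (min_width=16, slack=3)
Line 7: ['open'] (min_width=4, slack=15)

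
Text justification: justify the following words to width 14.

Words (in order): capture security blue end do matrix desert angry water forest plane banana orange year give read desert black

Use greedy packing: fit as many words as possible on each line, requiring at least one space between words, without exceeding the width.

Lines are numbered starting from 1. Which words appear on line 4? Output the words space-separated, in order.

Answer: desert angry

Derivation:
Line 1: ['capture'] (min_width=7, slack=7)
Line 2: ['security', 'blue'] (min_width=13, slack=1)
Line 3: ['end', 'do', 'matrix'] (min_width=13, slack=1)
Line 4: ['desert', 'angry'] (min_width=12, slack=2)
Line 5: ['water', 'forest'] (min_width=12, slack=2)
Line 6: ['plane', 'banana'] (min_width=12, slack=2)
Line 7: ['orange', 'year'] (min_width=11, slack=3)
Line 8: ['give', 'read'] (min_width=9, slack=5)
Line 9: ['desert', 'black'] (min_width=12, slack=2)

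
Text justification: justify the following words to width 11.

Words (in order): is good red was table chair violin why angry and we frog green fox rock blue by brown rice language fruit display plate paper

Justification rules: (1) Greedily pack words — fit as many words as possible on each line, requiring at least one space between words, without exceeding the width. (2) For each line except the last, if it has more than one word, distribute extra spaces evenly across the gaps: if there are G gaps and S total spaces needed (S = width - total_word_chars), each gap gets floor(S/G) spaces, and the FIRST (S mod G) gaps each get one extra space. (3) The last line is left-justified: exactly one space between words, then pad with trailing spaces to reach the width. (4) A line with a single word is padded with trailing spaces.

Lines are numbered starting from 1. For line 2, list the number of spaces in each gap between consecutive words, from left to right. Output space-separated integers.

Line 1: ['is', 'good', 'red'] (min_width=11, slack=0)
Line 2: ['was', 'table'] (min_width=9, slack=2)
Line 3: ['chair'] (min_width=5, slack=6)
Line 4: ['violin', 'why'] (min_width=10, slack=1)
Line 5: ['angry', 'and'] (min_width=9, slack=2)
Line 6: ['we', 'frog'] (min_width=7, slack=4)
Line 7: ['green', 'fox'] (min_width=9, slack=2)
Line 8: ['rock', 'blue'] (min_width=9, slack=2)
Line 9: ['by', 'brown'] (min_width=8, slack=3)
Line 10: ['rice'] (min_width=4, slack=7)
Line 11: ['language'] (min_width=8, slack=3)
Line 12: ['fruit'] (min_width=5, slack=6)
Line 13: ['display'] (min_width=7, slack=4)
Line 14: ['plate', 'paper'] (min_width=11, slack=0)

Answer: 3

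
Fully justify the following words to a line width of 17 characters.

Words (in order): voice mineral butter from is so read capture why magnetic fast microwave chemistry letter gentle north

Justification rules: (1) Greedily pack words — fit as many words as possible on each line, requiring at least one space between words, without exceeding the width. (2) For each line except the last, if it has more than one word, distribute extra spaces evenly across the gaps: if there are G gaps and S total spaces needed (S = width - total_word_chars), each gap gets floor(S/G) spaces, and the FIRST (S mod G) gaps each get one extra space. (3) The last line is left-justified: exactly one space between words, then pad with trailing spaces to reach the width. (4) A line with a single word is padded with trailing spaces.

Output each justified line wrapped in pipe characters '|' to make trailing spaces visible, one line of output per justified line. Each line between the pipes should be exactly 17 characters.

Line 1: ['voice', 'mineral'] (min_width=13, slack=4)
Line 2: ['butter', 'from', 'is', 'so'] (min_width=17, slack=0)
Line 3: ['read', 'capture', 'why'] (min_width=16, slack=1)
Line 4: ['magnetic', 'fast'] (min_width=13, slack=4)
Line 5: ['microwave'] (min_width=9, slack=8)
Line 6: ['chemistry', 'letter'] (min_width=16, slack=1)
Line 7: ['gentle', 'north'] (min_width=12, slack=5)

Answer: |voice     mineral|
|butter from is so|
|read  capture why|
|magnetic     fast|
|microwave        |
|chemistry  letter|
|gentle north     |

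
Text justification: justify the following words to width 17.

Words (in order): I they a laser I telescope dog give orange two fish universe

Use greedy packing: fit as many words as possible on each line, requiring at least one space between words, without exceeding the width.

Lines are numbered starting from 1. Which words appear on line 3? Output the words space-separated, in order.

Line 1: ['I', 'they', 'a', 'laser', 'I'] (min_width=16, slack=1)
Line 2: ['telescope', 'dog'] (min_width=13, slack=4)
Line 3: ['give', 'orange', 'two'] (min_width=15, slack=2)
Line 4: ['fish', 'universe'] (min_width=13, slack=4)

Answer: give orange two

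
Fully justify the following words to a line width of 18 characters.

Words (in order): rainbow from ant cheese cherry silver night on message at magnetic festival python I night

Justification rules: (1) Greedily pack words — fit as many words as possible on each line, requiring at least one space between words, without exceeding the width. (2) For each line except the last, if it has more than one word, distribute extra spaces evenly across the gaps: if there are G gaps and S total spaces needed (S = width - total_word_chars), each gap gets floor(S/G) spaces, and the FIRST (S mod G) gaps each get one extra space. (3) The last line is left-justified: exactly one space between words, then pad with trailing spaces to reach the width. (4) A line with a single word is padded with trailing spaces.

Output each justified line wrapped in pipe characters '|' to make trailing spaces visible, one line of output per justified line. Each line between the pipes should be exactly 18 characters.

Answer: |rainbow  from  ant|
|cheese      cherry|
|silver   night  on|
|message         at|
|magnetic  festival|
|python I night    |

Derivation:
Line 1: ['rainbow', 'from', 'ant'] (min_width=16, slack=2)
Line 2: ['cheese', 'cherry'] (min_width=13, slack=5)
Line 3: ['silver', 'night', 'on'] (min_width=15, slack=3)
Line 4: ['message', 'at'] (min_width=10, slack=8)
Line 5: ['magnetic', 'festival'] (min_width=17, slack=1)
Line 6: ['python', 'I', 'night'] (min_width=14, slack=4)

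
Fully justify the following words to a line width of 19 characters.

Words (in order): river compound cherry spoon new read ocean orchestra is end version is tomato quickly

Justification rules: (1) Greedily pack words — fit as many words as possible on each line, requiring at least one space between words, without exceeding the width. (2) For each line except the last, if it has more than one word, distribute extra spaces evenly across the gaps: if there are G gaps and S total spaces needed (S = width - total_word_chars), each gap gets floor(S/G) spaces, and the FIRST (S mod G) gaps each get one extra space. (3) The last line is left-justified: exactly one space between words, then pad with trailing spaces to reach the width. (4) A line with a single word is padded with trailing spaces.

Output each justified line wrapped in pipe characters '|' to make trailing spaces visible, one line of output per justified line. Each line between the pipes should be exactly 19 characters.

Answer: |river      compound|
|cherry   spoon  new|
|read          ocean|
|orchestra   is  end|
|version  is  tomato|
|quickly            |

Derivation:
Line 1: ['river', 'compound'] (min_width=14, slack=5)
Line 2: ['cherry', 'spoon', 'new'] (min_width=16, slack=3)
Line 3: ['read', 'ocean'] (min_width=10, slack=9)
Line 4: ['orchestra', 'is', 'end'] (min_width=16, slack=3)
Line 5: ['version', 'is', 'tomato'] (min_width=17, slack=2)
Line 6: ['quickly'] (min_width=7, slack=12)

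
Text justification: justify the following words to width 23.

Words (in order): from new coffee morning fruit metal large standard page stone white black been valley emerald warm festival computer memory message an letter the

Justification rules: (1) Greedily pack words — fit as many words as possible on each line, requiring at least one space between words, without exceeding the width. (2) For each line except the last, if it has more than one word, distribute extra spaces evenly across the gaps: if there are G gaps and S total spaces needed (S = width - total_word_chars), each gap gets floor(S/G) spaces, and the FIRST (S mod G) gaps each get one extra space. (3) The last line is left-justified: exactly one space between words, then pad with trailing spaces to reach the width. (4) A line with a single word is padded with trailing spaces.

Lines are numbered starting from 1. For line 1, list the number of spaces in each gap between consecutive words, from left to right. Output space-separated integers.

Line 1: ['from', 'new', 'coffee', 'morning'] (min_width=23, slack=0)
Line 2: ['fruit', 'metal', 'large'] (min_width=17, slack=6)
Line 3: ['standard', 'page', 'stone'] (min_width=19, slack=4)
Line 4: ['white', 'black', 'been', 'valley'] (min_width=23, slack=0)
Line 5: ['emerald', 'warm', 'festival'] (min_width=21, slack=2)
Line 6: ['computer', 'memory', 'message'] (min_width=23, slack=0)
Line 7: ['an', 'letter', 'the'] (min_width=13, slack=10)

Answer: 1 1 1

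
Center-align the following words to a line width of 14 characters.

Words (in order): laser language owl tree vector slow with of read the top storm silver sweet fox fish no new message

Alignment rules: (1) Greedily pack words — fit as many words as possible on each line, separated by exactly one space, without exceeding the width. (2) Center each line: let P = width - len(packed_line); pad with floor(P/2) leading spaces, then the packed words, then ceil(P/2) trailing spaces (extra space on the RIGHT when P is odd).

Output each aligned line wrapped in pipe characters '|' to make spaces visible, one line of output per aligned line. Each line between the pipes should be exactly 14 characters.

Answer: |laser language|
|   owl tree   |
| vector slow  |
| with of read |
|the top storm |
| silver sweet |
| fox fish no  |
| new message  |

Derivation:
Line 1: ['laser', 'language'] (min_width=14, slack=0)
Line 2: ['owl', 'tree'] (min_width=8, slack=6)
Line 3: ['vector', 'slow'] (min_width=11, slack=3)
Line 4: ['with', 'of', 'read'] (min_width=12, slack=2)
Line 5: ['the', 'top', 'storm'] (min_width=13, slack=1)
Line 6: ['silver', 'sweet'] (min_width=12, slack=2)
Line 7: ['fox', 'fish', 'no'] (min_width=11, slack=3)
Line 8: ['new', 'message'] (min_width=11, slack=3)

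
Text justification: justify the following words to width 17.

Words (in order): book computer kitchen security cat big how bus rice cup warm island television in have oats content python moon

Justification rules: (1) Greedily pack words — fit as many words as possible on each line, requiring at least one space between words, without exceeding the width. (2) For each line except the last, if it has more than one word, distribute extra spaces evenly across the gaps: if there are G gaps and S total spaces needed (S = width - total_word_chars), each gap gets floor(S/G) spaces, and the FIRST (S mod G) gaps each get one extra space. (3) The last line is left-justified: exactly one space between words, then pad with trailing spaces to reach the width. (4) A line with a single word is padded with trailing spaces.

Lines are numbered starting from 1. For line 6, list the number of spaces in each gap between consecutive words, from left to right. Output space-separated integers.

Line 1: ['book', 'computer'] (min_width=13, slack=4)
Line 2: ['kitchen', 'security'] (min_width=16, slack=1)
Line 3: ['cat', 'big', 'how', 'bus'] (min_width=15, slack=2)
Line 4: ['rice', 'cup', 'warm'] (min_width=13, slack=4)
Line 5: ['island', 'television'] (min_width=17, slack=0)
Line 6: ['in', 'have', 'oats'] (min_width=12, slack=5)
Line 7: ['content', 'python'] (min_width=14, slack=3)
Line 8: ['moon'] (min_width=4, slack=13)

Answer: 4 3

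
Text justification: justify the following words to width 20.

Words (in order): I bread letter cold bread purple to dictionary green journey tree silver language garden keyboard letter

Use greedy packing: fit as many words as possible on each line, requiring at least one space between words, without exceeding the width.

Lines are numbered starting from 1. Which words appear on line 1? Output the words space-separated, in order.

Line 1: ['I', 'bread', 'letter', 'cold'] (min_width=19, slack=1)
Line 2: ['bread', 'purple', 'to'] (min_width=15, slack=5)
Line 3: ['dictionary', 'green'] (min_width=16, slack=4)
Line 4: ['journey', 'tree', 'silver'] (min_width=19, slack=1)
Line 5: ['language', 'garden'] (min_width=15, slack=5)
Line 6: ['keyboard', 'letter'] (min_width=15, slack=5)

Answer: I bread letter cold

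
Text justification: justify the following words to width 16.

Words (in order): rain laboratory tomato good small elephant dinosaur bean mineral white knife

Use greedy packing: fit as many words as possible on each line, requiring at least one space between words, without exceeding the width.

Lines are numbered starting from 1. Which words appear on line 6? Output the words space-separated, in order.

Line 1: ['rain', 'laboratory'] (min_width=15, slack=1)
Line 2: ['tomato', 'good'] (min_width=11, slack=5)
Line 3: ['small', 'elephant'] (min_width=14, slack=2)
Line 4: ['dinosaur', 'bean'] (min_width=13, slack=3)
Line 5: ['mineral', 'white'] (min_width=13, slack=3)
Line 6: ['knife'] (min_width=5, slack=11)

Answer: knife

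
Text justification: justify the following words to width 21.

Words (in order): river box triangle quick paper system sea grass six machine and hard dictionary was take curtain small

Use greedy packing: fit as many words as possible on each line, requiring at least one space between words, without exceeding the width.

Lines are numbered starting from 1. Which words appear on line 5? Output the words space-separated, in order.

Answer: was take curtain

Derivation:
Line 1: ['river', 'box', 'triangle'] (min_width=18, slack=3)
Line 2: ['quick', 'paper', 'system'] (min_width=18, slack=3)
Line 3: ['sea', 'grass', 'six', 'machine'] (min_width=21, slack=0)
Line 4: ['and', 'hard', 'dictionary'] (min_width=19, slack=2)
Line 5: ['was', 'take', 'curtain'] (min_width=16, slack=5)
Line 6: ['small'] (min_width=5, slack=16)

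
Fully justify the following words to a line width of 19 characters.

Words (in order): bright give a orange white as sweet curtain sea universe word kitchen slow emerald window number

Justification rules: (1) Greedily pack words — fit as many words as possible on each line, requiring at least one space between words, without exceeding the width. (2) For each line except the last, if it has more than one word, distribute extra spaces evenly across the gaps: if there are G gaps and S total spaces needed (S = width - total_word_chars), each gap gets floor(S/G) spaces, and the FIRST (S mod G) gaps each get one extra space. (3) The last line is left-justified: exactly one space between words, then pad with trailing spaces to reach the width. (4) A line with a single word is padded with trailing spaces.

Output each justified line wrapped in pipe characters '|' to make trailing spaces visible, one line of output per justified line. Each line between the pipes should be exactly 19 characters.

Answer: |bright    give    a|
|orange   white   as|
|sweet  curtain  sea|
|universe       word|
|kitchen        slow|
|emerald      window|
|number             |

Derivation:
Line 1: ['bright', 'give', 'a'] (min_width=13, slack=6)
Line 2: ['orange', 'white', 'as'] (min_width=15, slack=4)
Line 3: ['sweet', 'curtain', 'sea'] (min_width=17, slack=2)
Line 4: ['universe', 'word'] (min_width=13, slack=6)
Line 5: ['kitchen', 'slow'] (min_width=12, slack=7)
Line 6: ['emerald', 'window'] (min_width=14, slack=5)
Line 7: ['number'] (min_width=6, slack=13)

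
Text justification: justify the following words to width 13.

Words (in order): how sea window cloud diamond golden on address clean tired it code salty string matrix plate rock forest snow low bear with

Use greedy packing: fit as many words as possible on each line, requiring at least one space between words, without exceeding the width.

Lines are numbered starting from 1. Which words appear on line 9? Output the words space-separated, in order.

Answer: rock forest

Derivation:
Line 1: ['how', 'sea'] (min_width=7, slack=6)
Line 2: ['window', 'cloud'] (min_width=12, slack=1)
Line 3: ['diamond'] (min_width=7, slack=6)
Line 4: ['golden', 'on'] (min_width=9, slack=4)
Line 5: ['address', 'clean'] (min_width=13, slack=0)
Line 6: ['tired', 'it', 'code'] (min_width=13, slack=0)
Line 7: ['salty', 'string'] (min_width=12, slack=1)
Line 8: ['matrix', 'plate'] (min_width=12, slack=1)
Line 9: ['rock', 'forest'] (min_width=11, slack=2)
Line 10: ['snow', 'low', 'bear'] (min_width=13, slack=0)
Line 11: ['with'] (min_width=4, slack=9)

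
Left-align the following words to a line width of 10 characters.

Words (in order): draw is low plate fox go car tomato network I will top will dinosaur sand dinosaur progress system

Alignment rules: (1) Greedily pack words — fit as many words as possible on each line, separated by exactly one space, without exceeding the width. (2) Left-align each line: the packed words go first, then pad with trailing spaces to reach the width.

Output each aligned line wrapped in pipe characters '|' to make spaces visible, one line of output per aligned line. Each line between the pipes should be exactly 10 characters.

Answer: |draw is   |
|low plate |
|fox go car|
|tomato    |
|network I |
|will top  |
|will      |
|dinosaur  |
|sand      |
|dinosaur  |
|progress  |
|system    |

Derivation:
Line 1: ['draw', 'is'] (min_width=7, slack=3)
Line 2: ['low', 'plate'] (min_width=9, slack=1)
Line 3: ['fox', 'go', 'car'] (min_width=10, slack=0)
Line 4: ['tomato'] (min_width=6, slack=4)
Line 5: ['network', 'I'] (min_width=9, slack=1)
Line 6: ['will', 'top'] (min_width=8, slack=2)
Line 7: ['will'] (min_width=4, slack=6)
Line 8: ['dinosaur'] (min_width=8, slack=2)
Line 9: ['sand'] (min_width=4, slack=6)
Line 10: ['dinosaur'] (min_width=8, slack=2)
Line 11: ['progress'] (min_width=8, slack=2)
Line 12: ['system'] (min_width=6, slack=4)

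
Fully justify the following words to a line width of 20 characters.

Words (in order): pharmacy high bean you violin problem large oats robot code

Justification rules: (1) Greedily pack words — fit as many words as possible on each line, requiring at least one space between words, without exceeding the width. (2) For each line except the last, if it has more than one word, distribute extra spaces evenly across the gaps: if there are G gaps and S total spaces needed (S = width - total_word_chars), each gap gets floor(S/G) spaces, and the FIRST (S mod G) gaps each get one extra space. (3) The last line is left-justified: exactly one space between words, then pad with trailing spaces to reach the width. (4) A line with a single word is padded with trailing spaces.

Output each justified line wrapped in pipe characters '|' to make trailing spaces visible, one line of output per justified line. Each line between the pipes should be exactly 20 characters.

Line 1: ['pharmacy', 'high', 'bean'] (min_width=18, slack=2)
Line 2: ['you', 'violin', 'problem'] (min_width=18, slack=2)
Line 3: ['large', 'oats', 'robot'] (min_width=16, slack=4)
Line 4: ['code'] (min_width=4, slack=16)

Answer: |pharmacy  high  bean|
|you  violin  problem|
|large   oats   robot|
|code                |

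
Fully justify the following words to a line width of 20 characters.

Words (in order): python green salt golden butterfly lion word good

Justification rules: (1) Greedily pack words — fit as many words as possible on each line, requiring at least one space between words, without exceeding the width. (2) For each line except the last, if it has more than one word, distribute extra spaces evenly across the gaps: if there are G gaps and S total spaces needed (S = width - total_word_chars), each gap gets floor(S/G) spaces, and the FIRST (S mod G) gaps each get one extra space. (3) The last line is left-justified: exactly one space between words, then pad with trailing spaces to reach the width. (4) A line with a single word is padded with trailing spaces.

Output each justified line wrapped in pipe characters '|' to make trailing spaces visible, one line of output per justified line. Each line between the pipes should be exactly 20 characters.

Line 1: ['python', 'green', 'salt'] (min_width=17, slack=3)
Line 2: ['golden', 'butterfly'] (min_width=16, slack=4)
Line 3: ['lion', 'word', 'good'] (min_width=14, slack=6)

Answer: |python   green  salt|
|golden     butterfly|
|lion word good      |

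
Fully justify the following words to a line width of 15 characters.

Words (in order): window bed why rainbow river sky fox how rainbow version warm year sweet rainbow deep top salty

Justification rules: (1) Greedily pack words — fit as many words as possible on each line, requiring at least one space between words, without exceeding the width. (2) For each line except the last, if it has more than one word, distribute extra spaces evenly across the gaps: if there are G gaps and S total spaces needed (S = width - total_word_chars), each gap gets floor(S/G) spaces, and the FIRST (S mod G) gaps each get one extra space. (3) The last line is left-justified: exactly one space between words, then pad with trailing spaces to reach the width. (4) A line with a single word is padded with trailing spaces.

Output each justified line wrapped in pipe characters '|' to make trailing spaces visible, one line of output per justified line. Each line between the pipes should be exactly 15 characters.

Line 1: ['window', 'bed', 'why'] (min_width=14, slack=1)
Line 2: ['rainbow', 'river'] (min_width=13, slack=2)
Line 3: ['sky', 'fox', 'how'] (min_width=11, slack=4)
Line 4: ['rainbow', 'version'] (min_width=15, slack=0)
Line 5: ['warm', 'year', 'sweet'] (min_width=15, slack=0)
Line 6: ['rainbow', 'deep'] (min_width=12, slack=3)
Line 7: ['top', 'salty'] (min_width=9, slack=6)

Answer: |window  bed why|
|rainbow   river|
|sky   fox   how|
|rainbow version|
|warm year sweet|
|rainbow    deep|
|top salty      |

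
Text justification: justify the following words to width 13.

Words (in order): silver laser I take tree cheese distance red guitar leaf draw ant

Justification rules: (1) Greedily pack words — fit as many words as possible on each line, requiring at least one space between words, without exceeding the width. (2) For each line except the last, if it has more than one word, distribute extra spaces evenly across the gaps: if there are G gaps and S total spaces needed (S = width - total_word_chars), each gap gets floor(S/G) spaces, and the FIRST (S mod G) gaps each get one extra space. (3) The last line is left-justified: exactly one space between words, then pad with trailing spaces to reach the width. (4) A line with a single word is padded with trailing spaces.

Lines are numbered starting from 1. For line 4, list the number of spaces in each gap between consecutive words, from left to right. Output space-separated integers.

Answer: 2

Derivation:
Line 1: ['silver', 'laser'] (min_width=12, slack=1)
Line 2: ['I', 'take', 'tree'] (min_width=11, slack=2)
Line 3: ['cheese'] (min_width=6, slack=7)
Line 4: ['distance', 'red'] (min_width=12, slack=1)
Line 5: ['guitar', 'leaf'] (min_width=11, slack=2)
Line 6: ['draw', 'ant'] (min_width=8, slack=5)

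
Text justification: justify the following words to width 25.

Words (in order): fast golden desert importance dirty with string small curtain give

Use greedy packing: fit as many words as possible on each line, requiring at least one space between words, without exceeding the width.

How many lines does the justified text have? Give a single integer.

Line 1: ['fast', 'golden', 'desert'] (min_width=18, slack=7)
Line 2: ['importance', 'dirty', 'with'] (min_width=21, slack=4)
Line 3: ['string', 'small', 'curtain', 'give'] (min_width=25, slack=0)
Total lines: 3

Answer: 3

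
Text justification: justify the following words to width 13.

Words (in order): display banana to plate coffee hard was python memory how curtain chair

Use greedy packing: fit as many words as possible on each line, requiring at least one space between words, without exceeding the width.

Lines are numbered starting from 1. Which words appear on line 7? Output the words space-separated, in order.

Answer: chair

Derivation:
Line 1: ['display'] (min_width=7, slack=6)
Line 2: ['banana', 'to'] (min_width=9, slack=4)
Line 3: ['plate', 'coffee'] (min_width=12, slack=1)
Line 4: ['hard', 'was'] (min_width=8, slack=5)
Line 5: ['python', 'memory'] (min_width=13, slack=0)
Line 6: ['how', 'curtain'] (min_width=11, slack=2)
Line 7: ['chair'] (min_width=5, slack=8)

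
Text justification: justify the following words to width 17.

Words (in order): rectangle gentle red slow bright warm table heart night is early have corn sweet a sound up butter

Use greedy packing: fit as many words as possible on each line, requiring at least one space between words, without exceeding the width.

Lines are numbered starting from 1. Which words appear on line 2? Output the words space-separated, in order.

Line 1: ['rectangle', 'gentle'] (min_width=16, slack=1)
Line 2: ['red', 'slow', 'bright'] (min_width=15, slack=2)
Line 3: ['warm', 'table', 'heart'] (min_width=16, slack=1)
Line 4: ['night', 'is', 'early'] (min_width=14, slack=3)
Line 5: ['have', 'corn', 'sweet', 'a'] (min_width=17, slack=0)
Line 6: ['sound', 'up', 'butter'] (min_width=15, slack=2)

Answer: red slow bright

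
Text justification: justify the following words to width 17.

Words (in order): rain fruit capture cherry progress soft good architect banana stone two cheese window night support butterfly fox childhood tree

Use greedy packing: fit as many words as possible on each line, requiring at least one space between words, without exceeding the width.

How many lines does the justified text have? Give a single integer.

Line 1: ['rain', 'fruit'] (min_width=10, slack=7)
Line 2: ['capture', 'cherry'] (min_width=14, slack=3)
Line 3: ['progress', 'soft'] (min_width=13, slack=4)
Line 4: ['good', 'architect'] (min_width=14, slack=3)
Line 5: ['banana', 'stone', 'two'] (min_width=16, slack=1)
Line 6: ['cheese', 'window'] (min_width=13, slack=4)
Line 7: ['night', 'support'] (min_width=13, slack=4)
Line 8: ['butterfly', 'fox'] (min_width=13, slack=4)
Line 9: ['childhood', 'tree'] (min_width=14, slack=3)
Total lines: 9

Answer: 9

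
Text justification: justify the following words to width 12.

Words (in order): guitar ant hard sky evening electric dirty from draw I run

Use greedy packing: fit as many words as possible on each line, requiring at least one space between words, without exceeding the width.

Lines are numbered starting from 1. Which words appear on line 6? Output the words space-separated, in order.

Answer: draw I run

Derivation:
Line 1: ['guitar', 'ant'] (min_width=10, slack=2)
Line 2: ['hard', 'sky'] (min_width=8, slack=4)
Line 3: ['evening'] (min_width=7, slack=5)
Line 4: ['electric'] (min_width=8, slack=4)
Line 5: ['dirty', 'from'] (min_width=10, slack=2)
Line 6: ['draw', 'I', 'run'] (min_width=10, slack=2)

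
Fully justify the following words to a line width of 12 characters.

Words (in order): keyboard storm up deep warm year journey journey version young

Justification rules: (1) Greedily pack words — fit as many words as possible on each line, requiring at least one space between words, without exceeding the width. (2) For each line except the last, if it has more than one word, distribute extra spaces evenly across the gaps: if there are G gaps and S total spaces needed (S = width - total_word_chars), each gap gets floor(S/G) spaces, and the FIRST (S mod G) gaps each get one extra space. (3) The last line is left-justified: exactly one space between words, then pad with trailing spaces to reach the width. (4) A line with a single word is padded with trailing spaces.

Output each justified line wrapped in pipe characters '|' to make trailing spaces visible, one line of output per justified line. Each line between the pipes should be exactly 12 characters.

Answer: |keyboard    |
|storm     up|
|deep    warm|
|year journey|
|journey     |
|version     |
|young       |

Derivation:
Line 1: ['keyboard'] (min_width=8, slack=4)
Line 2: ['storm', 'up'] (min_width=8, slack=4)
Line 3: ['deep', 'warm'] (min_width=9, slack=3)
Line 4: ['year', 'journey'] (min_width=12, slack=0)
Line 5: ['journey'] (min_width=7, slack=5)
Line 6: ['version'] (min_width=7, slack=5)
Line 7: ['young'] (min_width=5, slack=7)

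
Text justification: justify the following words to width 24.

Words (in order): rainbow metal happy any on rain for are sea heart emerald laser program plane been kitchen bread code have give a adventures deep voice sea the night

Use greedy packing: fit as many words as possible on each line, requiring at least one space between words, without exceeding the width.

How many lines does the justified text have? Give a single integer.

Line 1: ['rainbow', 'metal', 'happy', 'any'] (min_width=23, slack=1)
Line 2: ['on', 'rain', 'for', 'are', 'sea'] (min_width=19, slack=5)
Line 3: ['heart', 'emerald', 'laser'] (min_width=19, slack=5)
Line 4: ['program', 'plane', 'been'] (min_width=18, slack=6)
Line 5: ['kitchen', 'bread', 'code', 'have'] (min_width=23, slack=1)
Line 6: ['give', 'a', 'adventures', 'deep'] (min_width=22, slack=2)
Line 7: ['voice', 'sea', 'the', 'night'] (min_width=19, slack=5)
Total lines: 7

Answer: 7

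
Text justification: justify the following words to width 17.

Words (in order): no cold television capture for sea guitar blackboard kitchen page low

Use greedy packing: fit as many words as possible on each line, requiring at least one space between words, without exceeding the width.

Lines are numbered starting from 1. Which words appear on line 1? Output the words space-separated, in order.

Answer: no cold

Derivation:
Line 1: ['no', 'cold'] (min_width=7, slack=10)
Line 2: ['television'] (min_width=10, slack=7)
Line 3: ['capture', 'for', 'sea'] (min_width=15, slack=2)
Line 4: ['guitar', 'blackboard'] (min_width=17, slack=0)
Line 5: ['kitchen', 'page', 'low'] (min_width=16, slack=1)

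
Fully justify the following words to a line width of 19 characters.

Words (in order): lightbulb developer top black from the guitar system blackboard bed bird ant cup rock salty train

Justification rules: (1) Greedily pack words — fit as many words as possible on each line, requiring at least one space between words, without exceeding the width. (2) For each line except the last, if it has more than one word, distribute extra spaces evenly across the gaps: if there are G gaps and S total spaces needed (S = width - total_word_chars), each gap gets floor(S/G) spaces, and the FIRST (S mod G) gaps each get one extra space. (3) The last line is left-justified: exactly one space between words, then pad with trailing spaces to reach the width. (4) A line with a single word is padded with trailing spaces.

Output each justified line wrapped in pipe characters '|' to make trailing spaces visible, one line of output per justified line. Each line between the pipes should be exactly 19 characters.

Answer: |lightbulb developer|
|top  black from the|
|guitar       system|
|blackboard bed bird|
|ant  cup rock salty|
|train              |

Derivation:
Line 1: ['lightbulb', 'developer'] (min_width=19, slack=0)
Line 2: ['top', 'black', 'from', 'the'] (min_width=18, slack=1)
Line 3: ['guitar', 'system'] (min_width=13, slack=6)
Line 4: ['blackboard', 'bed', 'bird'] (min_width=19, slack=0)
Line 5: ['ant', 'cup', 'rock', 'salty'] (min_width=18, slack=1)
Line 6: ['train'] (min_width=5, slack=14)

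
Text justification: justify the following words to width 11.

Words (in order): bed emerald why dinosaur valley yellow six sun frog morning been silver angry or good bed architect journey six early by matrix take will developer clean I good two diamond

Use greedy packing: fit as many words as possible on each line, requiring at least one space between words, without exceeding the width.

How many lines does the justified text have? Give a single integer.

Answer: 19

Derivation:
Line 1: ['bed', 'emerald'] (min_width=11, slack=0)
Line 2: ['why'] (min_width=3, slack=8)
Line 3: ['dinosaur'] (min_width=8, slack=3)
Line 4: ['valley'] (min_width=6, slack=5)
Line 5: ['yellow', 'six'] (min_width=10, slack=1)
Line 6: ['sun', 'frog'] (min_width=8, slack=3)
Line 7: ['morning'] (min_width=7, slack=4)
Line 8: ['been', 'silver'] (min_width=11, slack=0)
Line 9: ['angry', 'or'] (min_width=8, slack=3)
Line 10: ['good', 'bed'] (min_width=8, slack=3)
Line 11: ['architect'] (min_width=9, slack=2)
Line 12: ['journey', 'six'] (min_width=11, slack=0)
Line 13: ['early', 'by'] (min_width=8, slack=3)
Line 14: ['matrix', 'take'] (min_width=11, slack=0)
Line 15: ['will'] (min_width=4, slack=7)
Line 16: ['developer'] (min_width=9, slack=2)
Line 17: ['clean', 'I'] (min_width=7, slack=4)
Line 18: ['good', 'two'] (min_width=8, slack=3)
Line 19: ['diamond'] (min_width=7, slack=4)
Total lines: 19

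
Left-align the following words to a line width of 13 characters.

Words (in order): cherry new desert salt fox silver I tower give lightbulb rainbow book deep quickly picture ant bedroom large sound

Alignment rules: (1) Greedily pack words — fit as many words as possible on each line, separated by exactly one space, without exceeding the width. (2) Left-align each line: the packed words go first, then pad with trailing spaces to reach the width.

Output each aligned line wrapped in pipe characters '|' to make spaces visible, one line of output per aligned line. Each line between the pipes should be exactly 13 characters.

Line 1: ['cherry', 'new'] (min_width=10, slack=3)
Line 2: ['desert', 'salt'] (min_width=11, slack=2)
Line 3: ['fox', 'silver', 'I'] (min_width=12, slack=1)
Line 4: ['tower', 'give'] (min_width=10, slack=3)
Line 5: ['lightbulb'] (min_width=9, slack=4)
Line 6: ['rainbow', 'book'] (min_width=12, slack=1)
Line 7: ['deep', 'quickly'] (min_width=12, slack=1)
Line 8: ['picture', 'ant'] (min_width=11, slack=2)
Line 9: ['bedroom', 'large'] (min_width=13, slack=0)
Line 10: ['sound'] (min_width=5, slack=8)

Answer: |cherry new   |
|desert salt  |
|fox silver I |
|tower give   |
|lightbulb    |
|rainbow book |
|deep quickly |
|picture ant  |
|bedroom large|
|sound        |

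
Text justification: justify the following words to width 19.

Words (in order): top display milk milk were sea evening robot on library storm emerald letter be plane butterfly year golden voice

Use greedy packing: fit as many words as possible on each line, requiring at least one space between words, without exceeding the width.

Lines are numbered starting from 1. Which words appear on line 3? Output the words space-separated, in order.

Answer: evening robot on

Derivation:
Line 1: ['top', 'display', 'milk'] (min_width=16, slack=3)
Line 2: ['milk', 'were', 'sea'] (min_width=13, slack=6)
Line 3: ['evening', 'robot', 'on'] (min_width=16, slack=3)
Line 4: ['library', 'storm'] (min_width=13, slack=6)
Line 5: ['emerald', 'letter', 'be'] (min_width=17, slack=2)
Line 6: ['plane', 'butterfly'] (min_width=15, slack=4)
Line 7: ['year', 'golden', 'voice'] (min_width=17, slack=2)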